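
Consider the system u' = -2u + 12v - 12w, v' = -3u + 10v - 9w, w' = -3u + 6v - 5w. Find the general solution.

Coefficient matrix A = [[-2, 12, -12], [-3, 10, -9], [-3, 6, -5]].
det(A - λI) = 0 gives eigenvalues λ = 4, -2, 1.
For λ=4: eigenvector (2,1,0).
For λ=-2: eigenvector (1,1,1).
For λ=1: eigenvector (0,1,1).
General solution: C_1e^(4t)(2,1,0) + C_2e^(-2t)(1,1,1) + C_3e^(t)(0,1,1).

u(t) = 2C_1e^(4t) + C_2e^(-2t), v(t) = C_1e^(4t) + C_2e^(-2t) + C_3e^(t), w(t) = C_2e^(-2t) + C_3e^(t)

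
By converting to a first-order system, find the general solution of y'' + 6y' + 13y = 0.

y(t) = K_1e^(-3t)cos(2t) + K_2e^(-3t)sin(2t)

Let x_1 = y, x_2 = y'. Then x_1' = x_2 and x_2' = -13x_1 - 6x_2.
A = [[0,1],[-13,-6]]; det(A-λI) = λ^2 + 6λ + 13.
Eigenvalues λ = -3 ± 2i.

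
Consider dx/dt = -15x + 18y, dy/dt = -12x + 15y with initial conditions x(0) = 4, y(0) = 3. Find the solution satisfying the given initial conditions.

x(t) = e^(3t) + 3e^(-3t), y(t) = e^(3t) + 2e^(-3t)

Coefficient matrix A = [[-15, 18], [-12, 15]].
Characteristic polynomial det(A - λI) = λ^2 - 9 = 0.
Eigenvalues λ = -3, 3.
For λ=-3: (A-λI) row 1 is [-12, 18], so an eigenvector is (3, 2).
For λ=3: (A-λI) row 1 is [-18, 18], so an eigenvector is (1, 1).
General solution: K_1e^(-3t)(3,2) + K_2e^(3t)(1,1).
Applying x(0)=4, y(0)=3 gives K_1=1, K_2=1.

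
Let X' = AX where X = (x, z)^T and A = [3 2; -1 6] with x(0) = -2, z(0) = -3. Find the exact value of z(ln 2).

-112

A = [[3,2],[-1,6]]; eigenvalues λ = 4, 5.
Eigenvectors: (2,1) for λ=4, (-1,-1) for λ=5.
From the initial condition, c_1 = 1, c_2 = 4.
z(ln 2) = (1)(2^4)(1) + (4)(2^5)(-1) = -112.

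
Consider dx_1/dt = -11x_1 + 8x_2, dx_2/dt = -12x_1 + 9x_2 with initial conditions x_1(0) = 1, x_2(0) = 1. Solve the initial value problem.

x_1(t) = e^(-3t), x_2(t) = e^(-3t)

Coefficient matrix A = [[-11, 8], [-12, 9]].
Characteristic polynomial det(A - λI) = λ^2 + 2λ - 3 = 0.
Eigenvalues λ = 1, -3.
For λ=1: (A-λI) row 1 is [-12, 8], so an eigenvector is (-2, -3).
For λ=-3: (A-λI) row 1 is [-8, 8], so an eigenvector is (-1, -1).
General solution: K_1e^(t)(-2,-3) + K_2e^(-3t)(-1,-1).
Applying x_1(0)=1, x_2(0)=1 gives K_1=0, K_2=-1.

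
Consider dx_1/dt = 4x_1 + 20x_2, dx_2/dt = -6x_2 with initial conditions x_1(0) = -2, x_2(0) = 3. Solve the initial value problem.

x_1(t) = 4e^(4t) - 6e^(-6t), x_2(t) = 3e^(-6t)

Coefficient matrix A = [[4, 20], [0, -6]].
Characteristic polynomial det(A - λI) = λ^2 + 2λ - 24 = 0.
Eigenvalues λ = -6, 4.
For λ=-6: (A-λI) row 1 is [10, 20], so an eigenvector is (-2, 1).
For λ=4: (A-λI) row 1 is [0, 20], so an eigenvector is (1, 0).
General solution: C_1e^(-6t)(-2,1) + C_2e^(4t)(1,0).
Applying x_1(0)=-2, x_2(0)=3 gives C_1=3, C_2=4.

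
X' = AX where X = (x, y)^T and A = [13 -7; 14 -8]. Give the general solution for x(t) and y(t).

x(t) = -K_1e^(6t) + K_2e^(-t), y(t) = -K_1e^(6t) + 2K_2e^(-t)

Coefficient matrix A = [[13, -7], [14, -8]].
Characteristic polynomial det(A - λI) = λ^2 - 5λ - 6 = 0.
Eigenvalues λ = 6, -1.
For λ=6: (A-λI) row 1 is [7, -7], so an eigenvector is (-1, -1).
For λ=-1: (A-λI) row 1 is [14, -7], so an eigenvector is (1, 2).
General solution: K_1e^(6t)(-1,-1) + K_2e^(-t)(1,2).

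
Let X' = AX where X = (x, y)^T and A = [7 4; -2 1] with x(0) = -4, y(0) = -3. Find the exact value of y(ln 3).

1431

A = [[7,4],[-2,1]]; eigenvalues λ = 5, 3.
Eigenvectors: (-2,1) for λ=5, (-1,1) for λ=3.
From the initial condition, c_1 = 7, c_2 = -10.
y(ln 3) = (7)(3^5)(1) + (-10)(3^3)(1) = 1431.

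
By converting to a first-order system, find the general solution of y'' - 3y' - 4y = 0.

y(t) = c_1e^(4t) + c_2e^(-t)

Let x_1 = y, x_2 = y'. Then x_1' = x_2 and x_2' = 4x_1 + 3x_2.
A = [[0,1],[4,3]]; det(A-λI) = λ^2 - 3λ - 4.
Eigenvalues λ = 4, -1 with eigenvectors (1,4), (1,-1).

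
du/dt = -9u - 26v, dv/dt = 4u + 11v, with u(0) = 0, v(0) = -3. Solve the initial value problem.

u(t) = 39e^(t)sin(2t), v(t) = -15e^(t)sin(2t) - 3e^(t)cos(2t)

Coefficient matrix A = [[-9, -26], [4, 11]].
Characteristic polynomial det(A - λI) = λ^2 - 2λ + 5 = 0.
Eigenvalues λ = 1 ± 2i (complex conjugate pair).
For λ=1+2i: an eigenvector is (3,-1) - i(-2,1) = (3 + 2i, -1 - i).
A real fundamental pair from Re and Im of e^((1+2i)t)v: X_1 = e^(t)(cos(2t)·(3,-1) + sin(2t)·(-2,1)), X_2 = e^(t)(sin(2t)·(3,-1) - cos(2t)·(-2,1)).
General solution: C_1X_1 + C_2X_2.
Applying u(0)=0, v(0)=-3 gives C_1=-6, C_2=9.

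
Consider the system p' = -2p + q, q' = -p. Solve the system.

Coefficient matrix A = [[-2, 1], [-1, 0]].
Characteristic polynomial det(A - λI) = λ^2 + 2λ + 1 = 0.
Single eigenvalue λ = -1 with algebraic multiplicity 2.
Eigenvector v = (-1,-1); generalized eigenvector w with (A-λI)w=v is (3,2).
General solution: e^(-t)[c_1·v + c_2·(t·v + w)].

p(t) = -c_1e^(-t) - c_2te^(-t) + 3c_2e^(-t), q(t) = -c_1e^(-t) - c_2te^(-t) + 2c_2e^(-t)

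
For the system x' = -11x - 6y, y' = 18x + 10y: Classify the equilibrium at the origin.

saddle

A = [[-11,-6],[18,10]]; det(A-λI) = λ^2 + λ - 2.
λ = -2, 1: opposite signs.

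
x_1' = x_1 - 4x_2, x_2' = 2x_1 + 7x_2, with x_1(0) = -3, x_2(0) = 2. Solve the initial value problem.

x_1(t) = -e^(5t) - 2e^(3t), x_2(t) = e^(5t) + e^(3t)

Coefficient matrix A = [[1, -4], [2, 7]].
Characteristic polynomial det(A - λI) = λ^2 - 8λ + 15 = 0.
Eigenvalues λ = 5, 3.
For λ=5: (A-λI) row 1 is [-4, -4], so an eigenvector is (1, -1).
For λ=3: (A-λI) row 1 is [-2, -4], so an eigenvector is (-2, 1).
General solution: c_1e^(5t)(1,-1) + c_2e^(3t)(-2,1).
Applying x_1(0)=-3, x_2(0)=2 gives c_1=-1, c_2=1.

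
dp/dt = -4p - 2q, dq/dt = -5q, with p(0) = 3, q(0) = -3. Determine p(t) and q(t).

Coefficient matrix A = [[-4, -2], [0, -5]].
Characteristic polynomial det(A - λI) = λ^2 + 9λ + 20 = 0.
Eigenvalues λ = -4, -5.
For λ=-4: (A-λI) row 1 is [0, -2], so an eigenvector is (-1, 0).
For λ=-5: (A-λI) row 1 is [1, -2], so an eigenvector is (2, 1).
General solution: C_1e^(-4t)(-1,0) + C_2e^(-5t)(2,1).
Applying p(0)=3, q(0)=-3 gives C_1=-9, C_2=-3.

p(t) = 9e^(-4t) - 6e^(-5t), q(t) = -3e^(-5t)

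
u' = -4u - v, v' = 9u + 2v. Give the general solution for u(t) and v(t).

Coefficient matrix A = [[-4, -1], [9, 2]].
Characteristic polynomial det(A - λI) = λ^2 + 2λ + 1 = 0.
Single eigenvalue λ = -1 with algebraic multiplicity 2.
Eigenvector v = (-1,3); generalized eigenvector w with (A-λI)w=v is (1,-2).
General solution: e^(-t)[c_1·v + c_2·(t·v + w)].

u(t) = -c_1e^(-t) - c_2te^(-t) + c_2e^(-t), v(t) = 3c_1e^(-t) + 3c_2te^(-t) - 2c_2e^(-t)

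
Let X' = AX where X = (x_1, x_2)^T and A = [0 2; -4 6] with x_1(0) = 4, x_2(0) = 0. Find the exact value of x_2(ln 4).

A = [[0,2],[-4,6]]; eigenvalues λ = 2, 4.
Eigenvectors: (-1,-1) for λ=2, (1,2) for λ=4.
From the initial condition, c_1 = -8, c_2 = -4.
x_2(ln 4) = (-8)(4^2)(-1) + (-4)(4^4)(2) = -1920.

-1920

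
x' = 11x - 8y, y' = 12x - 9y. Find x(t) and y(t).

x(t) = C_1e^(3t) + 2C_2e^(-t), y(t) = C_1e^(3t) + 3C_2e^(-t)

Coefficient matrix A = [[11, -8], [12, -9]].
Characteristic polynomial det(A - λI) = λ^2 - 2λ - 3 = 0.
Eigenvalues λ = 3, -1.
For λ=3: (A-λI) row 1 is [8, -8], so an eigenvector is (1, 1).
For λ=-1: (A-λI) row 1 is [12, -8], so an eigenvector is (2, 3).
General solution: C_1e^(3t)(1,1) + C_2e^(-t)(2,3).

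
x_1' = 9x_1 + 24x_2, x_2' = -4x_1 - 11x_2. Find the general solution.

x_1(t) = 2K_1e^(-3t) + 3K_2e^(t), x_2(t) = -K_1e^(-3t) - K_2e^(t)

Coefficient matrix A = [[9, 24], [-4, -11]].
Characteristic polynomial det(A - λI) = λ^2 + 2λ - 3 = 0.
Eigenvalues λ = -3, 1.
For λ=-3: (A-λI) row 1 is [12, 24], so an eigenvector is (2, -1).
For λ=1: (A-λI) row 1 is [8, 24], so an eigenvector is (3, -1).
General solution: K_1e^(-3t)(2,-1) + K_2e^(t)(3,-1).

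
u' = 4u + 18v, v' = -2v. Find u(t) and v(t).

u(t) = -3c_1e^(-2t) + c_2e^(4t), v(t) = c_1e^(-2t)

Coefficient matrix A = [[4, 18], [0, -2]].
Characteristic polynomial det(A - λI) = λ^2 - 2λ - 8 = 0.
Eigenvalues λ = -2, 4.
For λ=-2: (A-λI) row 1 is [6, 18], so an eigenvector is (-3, 1).
For λ=4: (A-λI) row 1 is [0, 18], so an eigenvector is (1, 0).
General solution: c_1e^(-2t)(-3,1) + c_2e^(4t)(1,0).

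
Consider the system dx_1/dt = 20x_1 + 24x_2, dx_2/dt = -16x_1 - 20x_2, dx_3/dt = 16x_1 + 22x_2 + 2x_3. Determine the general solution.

x_1(t) = 3c_1e^(4t) - c_3e^(-4t), x_2(t) = -2c_1e^(4t) + c_3e^(-4t), x_3(t) = 2c_1e^(4t) + c_2e^(2t) - c_3e^(-4t)

Coefficient matrix A = [[20, 24, 0], [-16, -20, 0], [16, 22, 2]].
det(A - λI) = 0 gives eigenvalues λ = 4, 2, -4.
For λ=4: eigenvector (3,-2,2).
For λ=2: eigenvector (0,0,1).
For λ=-4: eigenvector (-1,1,-1).
General solution: c_1e^(4t)(3,-2,2) + c_2e^(2t)(0,0,1) + c_3e^(-4t)(-1,1,-1).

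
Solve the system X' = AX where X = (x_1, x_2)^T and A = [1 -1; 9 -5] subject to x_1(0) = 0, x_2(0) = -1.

Coefficient matrix A = [[1, -1], [9, -5]].
Characteristic polynomial det(A - λI) = λ^2 + 4λ + 4 = 0.
Single eigenvalue λ = -2 with algebraic multiplicity 2.
Eigenvector v = (1,3); generalized eigenvector w with (A-λI)w=v is (0,-1).
General solution: e^(-2t)[K_1·v + K_2·(t·v + w)].
Applying x_1(0)=0, x_2(0)=-1 gives K_1=0, K_2=1.

x_1(t) = te^(-2t), x_2(t) = 3te^(-2t) - e^(-2t)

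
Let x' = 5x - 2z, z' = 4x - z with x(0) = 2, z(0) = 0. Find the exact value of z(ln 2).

A = [[5,-2],[4,-1]]; eigenvalues λ = 3, 1.
Eigenvectors: (1,1) for λ=3, (-1,-2) for λ=1.
From the initial condition, c_1 = 4, c_2 = 2.
z(ln 2) = (4)(2^3)(1) + (2)(2^1)(-2) = 24.

24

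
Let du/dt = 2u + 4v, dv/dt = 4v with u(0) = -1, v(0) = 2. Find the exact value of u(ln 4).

944

A = [[2,4],[0,4]]; eigenvalues λ = 4, 2.
Eigenvectors: (2,1) for λ=4, (-1,0) for λ=2.
From the initial condition, c_1 = 2, c_2 = 5.
u(ln 4) = (2)(4^4)(2) + (5)(4^2)(-1) = 944.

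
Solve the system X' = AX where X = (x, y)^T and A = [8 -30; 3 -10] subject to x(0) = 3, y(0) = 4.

x(t) = -31e^(-t)sin(3t) + 3e^(-t)cos(3t), y(t) = -9e^(-t)sin(3t) + 4e^(-t)cos(3t)

Coefficient matrix A = [[8, -30], [3, -10]].
Characteristic polynomial det(A - λI) = λ^2 + 2λ + 10 = 0.
Eigenvalues λ = -1 ± 3i (complex conjugate pair).
For λ=-1+3i: an eigenvector is (-1,0) - i(-3,-1) = (-1 + 3i, 0 + i).
A real fundamental pair from Re and Im of e^((-1+3i)t)v: X_1 = e^(-t)(cos(3t)·(-1,0) + sin(3t)·(-3,-1)), X_2 = e^(-t)(sin(3t)·(-1,0) - cos(3t)·(-3,-1)).
General solution: c_1X_1 + c_2X_2.
Applying x(0)=3, y(0)=4 gives c_1=9, c_2=4.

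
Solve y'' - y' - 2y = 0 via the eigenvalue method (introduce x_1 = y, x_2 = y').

y(t) = K_1e^(-t) + K_2e^(2t)

Let x_1 = y, x_2 = y'. Then x_1' = x_2 and x_2' = 2x_1 + x_2.
A = [[0,1],[2,1]]; det(A-λI) = λ^2 - λ - 2.
Eigenvalues λ = -1, 2 with eigenvectors (1,-1), (1,2).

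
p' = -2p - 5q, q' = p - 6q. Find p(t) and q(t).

Coefficient matrix A = [[-2, -5], [1, -6]].
Characteristic polynomial det(A - λI) = λ^2 + 8λ + 17 = 0.
Eigenvalues λ = -4 ± i (complex conjugate pair).
For λ=-4+i: an eigenvector is (-2,-1) - i(1,0) = (-2 - i, -1).
A real fundamental pair from Re and Im of e^((-4+i)t)v: X_1 = e^(-4t)(cos(t)·(-2,-1) + sin(t)·(1,0)), X_2 = e^(-4t)(sin(t)·(-2,-1) - cos(t)·(1,0)).
General solution: c_1X_1 + c_2X_2.

p(t) = c_1e^(-4t)sin(t) - 2c_1e^(-4t)cos(t) - 2c_2e^(-4t)sin(t) - c_2e^(-4t)cos(t), q(t) = -c_1e^(-4t)cos(t) - c_2e^(-4t)sin(t)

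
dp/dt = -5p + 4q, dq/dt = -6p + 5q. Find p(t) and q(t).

p(t) = -2K_1e^(t) - K_2e^(-t), q(t) = -3K_1e^(t) - K_2e^(-t)

Coefficient matrix A = [[-5, 4], [-6, 5]].
Characteristic polynomial det(A - λI) = λ^2 - 1 = 0.
Eigenvalues λ = 1, -1.
For λ=1: (A-λI) row 1 is [-6, 4], so an eigenvector is (-2, -3).
For λ=-1: (A-λI) row 1 is [-4, 4], so an eigenvector is (-1, -1).
General solution: K_1e^(t)(-2,-3) + K_2e^(-t)(-1,-1).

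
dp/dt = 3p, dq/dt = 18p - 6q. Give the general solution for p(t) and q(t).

p(t) = -c_1e^(3t), q(t) = -2c_1e^(3t) - c_2e^(-6t)

Coefficient matrix A = [[3, 0], [18, -6]].
Characteristic polynomial det(A - λI) = λ^2 + 3λ - 18 = 0.
Eigenvalues λ = 3, -6.
For λ=3: (A-λI) row 2 is [18, -9], so an eigenvector is (-1, -2).
For λ=-6: (A-λI) row 1 is [9, 0], so an eigenvector is (0, -1).
General solution: c_1e^(3t)(-1,-2) + c_2e^(-6t)(0,-1).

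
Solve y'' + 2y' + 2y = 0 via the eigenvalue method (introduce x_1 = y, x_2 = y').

y(t) = c_1e^(-t)cos(t) + c_2e^(-t)sin(t)

Let x_1 = y, x_2 = y'. Then x_1' = x_2 and x_2' = -2x_1 - 2x_2.
A = [[0,1],[-2,-2]]; det(A-λI) = λ^2 + 2λ + 2.
Eigenvalues λ = -1 ± i.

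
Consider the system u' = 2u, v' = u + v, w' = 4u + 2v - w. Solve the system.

Coefficient matrix A = [[2, 0, 0], [1, 1, 0], [4, 2, -1]].
det(A - λI) = 0 gives eigenvalues λ = 2, -1, 1.
For λ=2: eigenvector (1,1,2).
For λ=-1: eigenvector (0,0,-1).
For λ=1: eigenvector (0,-1,-1).
General solution: C_1e^(2t)(1,1,2) + C_2e^(-t)(0,0,-1) + C_3e^(t)(0,-1,-1).

u(t) = C_1e^(2t), v(t) = C_1e^(2t) - C_3e^(t), w(t) = 2C_1e^(2t) - C_2e^(-t) - C_3e^(t)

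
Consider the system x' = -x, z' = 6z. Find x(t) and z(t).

x(t) = -C_2e^(-t), z(t) = C_1e^(6t)

Coefficient matrix A = [[-1, 0], [0, 6]].
Characteristic polynomial det(A - λI) = λ^2 - 5λ - 6 = 0.
Eigenvalues λ = 6, -1.
For λ=6: (A-λI) row 1 is [-7, 0], so an eigenvector is (0, 1).
For λ=-1: (A-λI) row 2 is [0, 7], so an eigenvector is (-1, 0).
General solution: C_1e^(6t)(0,1) + C_2e^(-t)(-1,0).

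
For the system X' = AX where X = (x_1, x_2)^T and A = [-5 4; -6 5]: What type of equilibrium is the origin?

A = [[-5,4],[-6,5]]; det(A-λI) = λ^2 - 1.
λ = -1, 1: opposite signs.

saddle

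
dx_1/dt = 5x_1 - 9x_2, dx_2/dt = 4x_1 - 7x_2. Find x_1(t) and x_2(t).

x_1(t) = -3C_1e^(-t) - 3C_2te^(-t) - 2C_2e^(-t), x_2(t) = -2C_1e^(-t) - 2C_2te^(-t) - C_2e^(-t)

Coefficient matrix A = [[5, -9], [4, -7]].
Characteristic polynomial det(A - λI) = λ^2 + 2λ + 1 = 0.
Single eigenvalue λ = -1 with algebraic multiplicity 2.
Eigenvector v = (-3,-2); generalized eigenvector w with (A-λI)w=v is (-2,-1).
General solution: e^(-t)[C_1·v + C_2·(t·v + w)].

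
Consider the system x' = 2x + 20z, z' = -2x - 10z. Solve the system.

Coefficient matrix A = [[2, 20], [-2, -10]].
Characteristic polynomial det(A - λI) = λ^2 + 8λ + 20 = 0.
Eigenvalues λ = -4 ± 2i (complex conjugate pair).
For λ=-4+2i: an eigenvector is (3,-1) - i(-1,0) = (3 + i, -1).
A real fundamental pair from Re and Im of e^((-4+2i)t)v: X_1 = e^(-4t)(cos(2t)·(3,-1) + sin(2t)·(-1,0)), X_2 = e^(-4t)(sin(2t)·(3,-1) - cos(2t)·(-1,0)).
General solution: C_1X_1 + C_2X_2.

x(t) = -C_1e^(-4t)sin(2t) + 3C_1e^(-4t)cos(2t) + 3C_2e^(-4t)sin(2t) + C_2e^(-4t)cos(2t), z(t) = -C_1e^(-4t)cos(2t) - C_2e^(-4t)sin(2t)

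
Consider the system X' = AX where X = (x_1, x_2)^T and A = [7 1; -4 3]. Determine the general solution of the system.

x_1(t) = -C_1e^(5t) - C_2te^(5t), x_2(t) = 2C_1e^(5t) + 2C_2te^(5t) - C_2e^(5t)

Coefficient matrix A = [[7, 1], [-4, 3]].
Characteristic polynomial det(A - λI) = λ^2 - 10λ + 25 = 0.
Single eigenvalue λ = 5 with algebraic multiplicity 2.
Eigenvector v = (-1,2); generalized eigenvector w with (A-λI)w=v is (0,-1).
General solution: e^(5t)[C_1·v + C_2·(t·v + w)].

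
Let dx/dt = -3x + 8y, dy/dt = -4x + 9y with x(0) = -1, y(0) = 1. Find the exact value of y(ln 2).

92

A = [[-3,8],[-4,9]]; eigenvalues λ = 1, 5.
Eigenvectors: (2,1) for λ=1, (-1,-1) for λ=5.
From the initial condition, c_1 = -2, c_2 = -3.
y(ln 2) = (-2)(2^1)(1) + (-3)(2^5)(-1) = 92.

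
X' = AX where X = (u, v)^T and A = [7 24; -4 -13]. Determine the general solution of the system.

u(t) = 2C_1e^(-5t) + 3C_2e^(-t), v(t) = -C_1e^(-5t) - C_2e^(-t)

Coefficient matrix A = [[7, 24], [-4, -13]].
Characteristic polynomial det(A - λI) = λ^2 + 6λ + 5 = 0.
Eigenvalues λ = -5, -1.
For λ=-5: (A-λI) row 1 is [12, 24], so an eigenvector is (2, -1).
For λ=-1: (A-λI) row 1 is [8, 24], so an eigenvector is (3, -1).
General solution: C_1e^(-5t)(2,-1) + C_2e^(-t)(3,-1).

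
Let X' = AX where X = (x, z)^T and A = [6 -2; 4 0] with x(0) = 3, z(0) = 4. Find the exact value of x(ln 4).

528

A = [[6,-2],[4,0]]; eigenvalues λ = 4, 2.
Eigenvectors: (1,1) for λ=4, (1,2) for λ=2.
From the initial condition, c_1 = 2, c_2 = 1.
x(ln 4) = (2)(4^4)(1) + (1)(4^2)(1) = 528.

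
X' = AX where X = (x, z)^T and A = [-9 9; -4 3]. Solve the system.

Coefficient matrix A = [[-9, 9], [-4, 3]].
Characteristic polynomial det(A - λI) = λ^2 + 6λ + 9 = 0.
Single eigenvalue λ = -3 with algebraic multiplicity 2.
Eigenvector v = (3,2); generalized eigenvector w with (A-λI)w=v is (-2,-1).
General solution: e^(-3t)[C_1·v + C_2·(t·v + w)].

x(t) = 3C_1e^(-3t) + 3C_2te^(-3t) - 2C_2e^(-3t), z(t) = 2C_1e^(-3t) + 2C_2te^(-3t) - C_2e^(-3t)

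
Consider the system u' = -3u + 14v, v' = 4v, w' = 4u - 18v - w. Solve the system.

u(t) = C_1e^(-3t) + 2C_2e^(4t), v(t) = C_2e^(4t), w(t) = -2C_1e^(-3t) - 2C_2e^(4t) + C_3e^(-t)

Coefficient matrix A = [[-3, 14, 0], [0, 4, 0], [4, -18, -1]].
det(A - λI) = 0 gives eigenvalues λ = -3, 4, -1.
For λ=-3: eigenvector (1,0,-2).
For λ=4: eigenvector (2,1,-2).
For λ=-1: eigenvector (0,0,1).
General solution: C_1e^(-3t)(1,0,-2) + C_2e^(4t)(2,1,-2) + C_3e^(-t)(0,0,1).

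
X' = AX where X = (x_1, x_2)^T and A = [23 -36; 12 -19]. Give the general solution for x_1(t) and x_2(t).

x_1(t) = -3c_1e^(-t) + 2c_2e^(5t), x_2(t) = -2c_1e^(-t) + c_2e^(5t)

Coefficient matrix A = [[23, -36], [12, -19]].
Characteristic polynomial det(A - λI) = λ^2 - 4λ - 5 = 0.
Eigenvalues λ = -1, 5.
For λ=-1: (A-λI) row 1 is [24, -36], so an eigenvector is (-3, -2).
For λ=5: (A-λI) row 1 is [18, -36], so an eigenvector is (2, 1).
General solution: c_1e^(-t)(-3,-2) + c_2e^(5t)(2,1).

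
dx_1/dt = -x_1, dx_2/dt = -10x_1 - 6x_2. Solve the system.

x_1(t) = -C_1e^(-t), x_2(t) = 2C_1e^(-t) - C_2e^(-6t)

Coefficient matrix A = [[-1, 0], [-10, -6]].
Characteristic polynomial det(A - λI) = λ^2 + 7λ + 6 = 0.
Eigenvalues λ = -1, -6.
For λ=-1: (A-λI) row 2 is [-10, -5], so an eigenvector is (-1, 2).
For λ=-6: (A-λI) row 1 is [5, 0], so an eigenvector is (0, -1).
General solution: C_1e^(-t)(-1,2) + C_2e^(-6t)(0,-1).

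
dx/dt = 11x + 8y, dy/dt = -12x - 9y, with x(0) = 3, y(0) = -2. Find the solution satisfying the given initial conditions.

x(t) = 5e^(3t) - 2e^(-t), y(t) = -5e^(3t) + 3e^(-t)

Coefficient matrix A = [[11, 8], [-12, -9]].
Characteristic polynomial det(A - λI) = λ^2 - 2λ - 3 = 0.
Eigenvalues λ = 3, -1.
For λ=3: (A-λI) row 1 is [8, 8], so an eigenvector is (-1, 1).
For λ=-1: (A-λI) row 1 is [12, 8], so an eigenvector is (2, -3).
General solution: c_1e^(3t)(-1,1) + c_2e^(-t)(2,-3).
Applying x(0)=3, y(0)=-2 gives c_1=-5, c_2=-1.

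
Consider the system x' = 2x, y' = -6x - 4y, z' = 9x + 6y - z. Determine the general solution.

Coefficient matrix A = [[2, 0, 0], [-6, -4, 0], [9, 6, -1]].
det(A - λI) = 0 gives eigenvalues λ = -1, -4, 2.
For λ=-1: eigenvector (0,0,1).
For λ=-4: eigenvector (0,1,-2).
For λ=2: eigenvector (1,-1,1).
General solution: K_1e^(-t)(0,0,1) + K_2e^(-4t)(0,1,-2) + K_3e^(2t)(1,-1,1).

x(t) = K_3e^(2t), y(t) = K_2e^(-4t) - K_3e^(2t), z(t) = K_1e^(-t) - 2K_2e^(-4t) + K_3e^(2t)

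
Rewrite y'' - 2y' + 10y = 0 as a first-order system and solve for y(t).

Let x_1 = y, x_2 = y'. Then x_1' = x_2 and x_2' = -10x_1 + 2x_2.
A = [[0,1],[-10,2]]; det(A-λI) = λ^2 - 2λ + 10.
Eigenvalues λ = 1 ± 3i.

y(t) = K_1e^(t)cos(3t) + K_2e^(t)sin(3t)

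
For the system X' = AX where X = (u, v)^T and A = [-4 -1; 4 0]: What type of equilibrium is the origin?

stable improper node

A = [[-4,-1],[4,0]]; det(A-λI) = λ^2 + 4λ + 4.
repeated λ = -2 with a single eigenvector.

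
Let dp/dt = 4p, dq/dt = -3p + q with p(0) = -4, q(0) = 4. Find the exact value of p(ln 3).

-324

A = [[4,0],[-3,1]]; eigenvalues λ = 1, 4.
Eigenvectors: (0,1) for λ=1, (-1,1) for λ=4.
From the initial condition, c_1 = 0, c_2 = 4.
p(ln 3) = (0)(3^1)(0) + (4)(3^4)(-1) = -324.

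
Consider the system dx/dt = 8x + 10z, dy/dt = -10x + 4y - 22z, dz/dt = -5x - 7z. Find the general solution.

Coefficient matrix A = [[8, 0, 10], [-10, 4, -22], [-5, 0, -7]].
det(A - λI) = 0 gives eigenvalues λ = 3, 4, -2.
For λ=3: eigenvector (2,-2,-1).
For λ=4: eigenvector (0,1,0).
For λ=-2: eigenvector (1,-2,-1).
General solution: c_1e^(3t)(2,-2,-1) + c_2e^(4t)(0,1,0) + c_3e^(-2t)(1,-2,-1).

x(t) = 2c_1e^(3t) + c_3e^(-2t), y(t) = -2c_1e^(3t) + c_2e^(4t) - 2c_3e^(-2t), z(t) = -c_1e^(3t) - c_3e^(-2t)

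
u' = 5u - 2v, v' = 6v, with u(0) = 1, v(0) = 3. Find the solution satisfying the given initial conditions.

Coefficient matrix A = [[5, -2], [0, 6]].
Characteristic polynomial det(A - λI) = λ^2 - 11λ + 30 = 0.
Eigenvalues λ = 5, 6.
For λ=5: (A-λI) row 1 is [0, -2], so an eigenvector is (1, 0).
For λ=6: (A-λI) row 1 is [-1, -2], so an eigenvector is (-2, 1).
General solution: c_1e^(5t)(1,0) + c_2e^(6t)(-2,1).
Applying u(0)=1, v(0)=3 gives c_1=7, c_2=3.

u(t) = -6e^(6t) + 7e^(5t), v(t) = 3e^(6t)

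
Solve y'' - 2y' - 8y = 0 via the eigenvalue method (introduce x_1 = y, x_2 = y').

Let x_1 = y, x_2 = y'. Then x_1' = x_2 and x_2' = 8x_1 + 2x_2.
A = [[0,1],[8,2]]; det(A-λI) = λ^2 - 2λ - 8.
Eigenvalues λ = 4, -2 with eigenvectors (1,4), (1,-2).

y(t) = K_1e^(4t) + K_2e^(-2t)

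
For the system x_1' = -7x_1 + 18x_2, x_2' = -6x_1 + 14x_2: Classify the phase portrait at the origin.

unstable node

A = [[-7,18],[-6,14]]; det(A-λI) = λ^2 - 7λ + 10.
λ = 5, 2: both positive.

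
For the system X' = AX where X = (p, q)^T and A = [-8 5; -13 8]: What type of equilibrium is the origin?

A = [[-8,5],[-13,8]]; det(A-λI) = λ^2 + 1.
λ = 0 ± i: zero real part.

center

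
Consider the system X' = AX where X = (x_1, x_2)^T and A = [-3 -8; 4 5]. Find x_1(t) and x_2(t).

Coefficient matrix A = [[-3, -8], [4, 5]].
Characteristic polynomial det(A - λI) = λ^2 - 2λ + 17 = 0.
Eigenvalues λ = 1 ± 4i (complex conjugate pair).
For λ=1+4i: an eigenvector is (-1,0) - i(1,-1) = (-1 - i, 0 + i).
A real fundamental pair from Re and Im of e^((1+4i)t)v: X_1 = e^(t)(cos(4t)·(-1,0) + sin(4t)·(1,-1)), X_2 = e^(t)(sin(4t)·(-1,0) - cos(4t)·(1,-1)).
General solution: C_1X_1 + C_2X_2.

x_1(t) = C_1e^(t)sin(4t) - C_1e^(t)cos(4t) - C_2e^(t)sin(4t) - C_2e^(t)cos(4t), x_2(t) = -C_1e^(t)sin(4t) + C_2e^(t)cos(4t)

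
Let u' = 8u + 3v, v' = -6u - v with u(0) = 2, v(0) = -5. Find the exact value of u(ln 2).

-20

A = [[8,3],[-6,-1]]; eigenvalues λ = 2, 5.
Eigenvectors: (-1,2) for λ=2, (-1,1) for λ=5.
From the initial condition, c_1 = -3, c_2 = 1.
u(ln 2) = (-3)(2^2)(-1) + (1)(2^5)(-1) = -20.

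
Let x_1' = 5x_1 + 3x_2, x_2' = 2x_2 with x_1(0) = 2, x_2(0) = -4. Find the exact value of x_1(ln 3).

-450

A = [[5,3],[0,2]]; eigenvalues λ = 5, 2.
Eigenvectors: (-1,0) for λ=5, (1,-1) for λ=2.
From the initial condition, c_1 = 2, c_2 = 4.
x_1(ln 3) = (2)(3^5)(-1) + (4)(3^2)(1) = -450.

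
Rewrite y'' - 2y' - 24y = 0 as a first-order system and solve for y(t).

y(t) = C_1e^(6t) + C_2e^(-4t)

Let x_1 = y, x_2 = y'. Then x_1' = x_2 and x_2' = 24x_1 + 2x_2.
A = [[0,1],[24,2]]; det(A-λI) = λ^2 - 2λ - 24.
Eigenvalues λ = 6, -4 with eigenvectors (1,6), (1,-4).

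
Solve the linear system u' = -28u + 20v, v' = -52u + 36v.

u(t) = 2K_1e^(4t)sin(4t) + K_1e^(4t)cos(4t) + K_2e^(4t)sin(4t) - 2K_2e^(4t)cos(4t), v(t) = 3K_1e^(4t)sin(4t) + 2K_1e^(4t)cos(4t) + 2K_2e^(4t)sin(4t) - 3K_2e^(4t)cos(4t)

Coefficient matrix A = [[-28, 20], [-52, 36]].
Characteristic polynomial det(A - λI) = λ^2 - 8λ + 32 = 0.
Eigenvalues λ = 4 ± 4i (complex conjugate pair).
For λ=4+4i: an eigenvector is (1,2) - i(2,3) = (1 - 2i, 2 - 3i).
A real fundamental pair from Re and Im of e^((4+4i)t)v: X_1 = e^(4t)(cos(4t)·(1,2) + sin(4t)·(2,3)), X_2 = e^(4t)(sin(4t)·(1,2) - cos(4t)·(2,3)).
General solution: K_1X_1 + K_2X_2.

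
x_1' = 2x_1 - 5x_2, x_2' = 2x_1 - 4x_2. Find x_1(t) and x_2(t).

x_1(t) = 2K_1e^(-t)sin(t) - K_1e^(-t)cos(t) - K_2e^(-t)sin(t) - 2K_2e^(-t)cos(t), x_2(t) = K_1e^(-t)sin(t) - K_1e^(-t)cos(t) - K_2e^(-t)sin(t) - K_2e^(-t)cos(t)

Coefficient matrix A = [[2, -5], [2, -4]].
Characteristic polynomial det(A - λI) = λ^2 + 2λ + 2 = 0.
Eigenvalues λ = -1 ± i (complex conjugate pair).
For λ=-1+i: an eigenvector is (-1,-1) - i(2,1) = (-1 - 2i, -1 - i).
A real fundamental pair from Re and Im of e^((-1+i)t)v: X_1 = e^(-t)(cos(t)·(-1,-1) + sin(t)·(2,1)), X_2 = e^(-t)(sin(t)·(-1,-1) - cos(t)·(2,1)).
General solution: K_1X_1 + K_2X_2.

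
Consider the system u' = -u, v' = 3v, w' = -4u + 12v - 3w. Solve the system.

u(t) = C_1e^(-t), v(t) = C_2e^(3t), w(t) = -2C_1e^(-t) + 2C_2e^(3t) + C_3e^(-3t)

Coefficient matrix A = [[-1, 0, 0], [0, 3, 0], [-4, 12, -3]].
det(A - λI) = 0 gives eigenvalues λ = -1, 3, -3.
For λ=-1: eigenvector (1,0,-2).
For λ=3: eigenvector (0,1,2).
For λ=-3: eigenvector (0,0,1).
General solution: C_1e^(-t)(1,0,-2) + C_2e^(3t)(0,1,2) + C_3e^(-3t)(0,0,1).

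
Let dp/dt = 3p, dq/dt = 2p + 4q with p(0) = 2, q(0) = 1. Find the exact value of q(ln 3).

A = [[3,0],[2,4]]; eigenvalues λ = 3, 4.
Eigenvectors: (-1,2) for λ=3, (0,1) for λ=4.
From the initial condition, c_1 = -2, c_2 = 5.
q(ln 3) = (-2)(3^3)(2) + (5)(3^4)(1) = 297.

297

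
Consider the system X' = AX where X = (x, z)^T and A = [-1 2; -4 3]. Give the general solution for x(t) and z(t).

Coefficient matrix A = [[-1, 2], [-4, 3]].
Characteristic polynomial det(A - λI) = λ^2 - 2λ + 5 = 0.
Eigenvalues λ = 1 ± 2i (complex conjugate pair).
For λ=1+2i: an eigenvector is (-1,-1) - i(0,1) = (-1, -1 - i).
A real fundamental pair from Re and Im of e^((1+2i)t)v: X_1 = e^(t)(cos(2t)·(-1,-1) + sin(2t)·(0,1)), X_2 = e^(t)(sin(2t)·(-1,-1) - cos(2t)·(0,1)).
General solution: K_1X_1 + K_2X_2.

x(t) = -K_1e^(t)cos(2t) - K_2e^(t)sin(2t), z(t) = K_1e^(t)sin(2t) - K_1e^(t)cos(2t) - K_2e^(t)sin(2t) - K_2e^(t)cos(2t)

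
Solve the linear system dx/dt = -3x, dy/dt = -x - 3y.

x(t) = -c_2e^(-3t), y(t) = c_1e^(-3t) + c_2te^(-3t) - 3c_2e^(-3t)

Coefficient matrix A = [[-3, 0], [-1, -3]].
Characteristic polynomial det(A - λI) = λ^2 + 6λ + 9 = 0.
Single eigenvalue λ = -3 with algebraic multiplicity 2.
Eigenvector v = (0,1); generalized eigenvector w with (A-λI)w=v is (-1,-3).
General solution: e^(-3t)[c_1·v + c_2·(t·v + w)].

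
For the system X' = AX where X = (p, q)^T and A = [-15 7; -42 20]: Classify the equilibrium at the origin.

A = [[-15,7],[-42,20]]; det(A-λI) = λ^2 - 5λ - 6.
λ = -1, 6: opposite signs.

saddle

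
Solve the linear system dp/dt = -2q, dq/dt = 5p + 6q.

Coefficient matrix A = [[0, -2], [5, 6]].
Characteristic polynomial det(A - λI) = λ^2 - 6λ + 10 = 0.
Eigenvalues λ = 3 ± i (complex conjugate pair).
For λ=3+i: an eigenvector is (-1,2) - i(-1,1) = (-1 + i, 2 - i).
A real fundamental pair from Re and Im of e^((3+i)t)v: X_1 = e^(3t)(cos(t)·(-1,2) + sin(t)·(-1,1)), X_2 = e^(3t)(sin(t)·(-1,2) - cos(t)·(-1,1)).
General solution: K_1X_1 + K_2X_2.

p(t) = -K_1e^(3t)sin(t) - K_1e^(3t)cos(t) - K_2e^(3t)sin(t) + K_2e^(3t)cos(t), q(t) = K_1e^(3t)sin(t) + 2K_1e^(3t)cos(t) + 2K_2e^(3t)sin(t) - K_2e^(3t)cos(t)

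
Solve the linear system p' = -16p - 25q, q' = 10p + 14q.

p(t) = -2c_1e^(-t)sin(5t) - c_1e^(-t)cos(5t) - c_2e^(-t)sin(5t) + 2c_2e^(-t)cos(5t), q(t) = c_1e^(-t)sin(5t) + c_1e^(-t)cos(5t) + c_2e^(-t)sin(5t) - c_2e^(-t)cos(5t)

Coefficient matrix A = [[-16, -25], [10, 14]].
Characteristic polynomial det(A - λI) = λ^2 + 2λ + 26 = 0.
Eigenvalues λ = -1 ± 5i (complex conjugate pair).
For λ=-1+5i: an eigenvector is (-1,1) - i(-2,1) = (-1 + 2i, 1 - i).
A real fundamental pair from Re and Im of e^((-1+5i)t)v: X_1 = e^(-t)(cos(5t)·(-1,1) + sin(5t)·(-2,1)), X_2 = e^(-t)(sin(5t)·(-1,1) - cos(5t)·(-2,1)).
General solution: c_1X_1 + c_2X_2.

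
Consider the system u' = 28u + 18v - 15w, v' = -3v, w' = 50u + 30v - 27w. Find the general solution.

Coefficient matrix A = [[28, 18, -15], [0, -3, 0], [50, 30, -27]].
det(A - λI) = 0 gives eigenvalues λ = 3, -3, -2.
For λ=3: eigenvector (3,0,5).
For λ=-3: eigenvector (-3,1,-5).
For λ=-2: eigenvector (1,0,2).
General solution: c_1e^(3t)(3,0,5) + c_2e^(-3t)(-3,1,-5) + c_3e^(-2t)(1,0,2).

u(t) = 3c_1e^(3t) - 3c_2e^(-3t) + c_3e^(-2t), v(t) = c_2e^(-3t), w(t) = 5c_1e^(3t) - 5c_2e^(-3t) + 2c_3e^(-2t)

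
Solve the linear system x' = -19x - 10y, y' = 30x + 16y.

x(t) = C_1e^(t) - 2C_2e^(-4t), y(t) = -2C_1e^(t) + 3C_2e^(-4t)

Coefficient matrix A = [[-19, -10], [30, 16]].
Characteristic polynomial det(A - λI) = λ^2 + 3λ - 4 = 0.
Eigenvalues λ = 1, -4.
For λ=1: (A-λI) row 1 is [-20, -10], so an eigenvector is (1, -2).
For λ=-4: (A-λI) row 1 is [-15, -10], so an eigenvector is (-2, 3).
General solution: C_1e^(t)(1,-2) + C_2e^(-4t)(-2,3).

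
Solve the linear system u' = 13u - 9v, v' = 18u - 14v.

Coefficient matrix A = [[13, -9], [18, -14]].
Characteristic polynomial det(A - λI) = λ^2 + λ - 20 = 0.
Eigenvalues λ = 4, -5.
For λ=4: (A-λI) row 1 is [9, -9], so an eigenvector is (-1, -1).
For λ=-5: (A-λI) row 1 is [18, -9], so an eigenvector is (1, 2).
General solution: C_1e^(4t)(-1,-1) + C_2e^(-5t)(1,2).

u(t) = -C_1e^(4t) + C_2e^(-5t), v(t) = -C_1e^(4t) + 2C_2e^(-5t)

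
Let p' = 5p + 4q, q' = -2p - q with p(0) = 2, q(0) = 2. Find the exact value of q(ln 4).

A = [[5,4],[-2,-1]]; eigenvalues λ = 3, 1.
Eigenvectors: (2,-1) for λ=3, (1,-1) for λ=1.
From the initial condition, c_1 = 4, c_2 = -6.
q(ln 4) = (4)(4^3)(-1) + (-6)(4^1)(-1) = -232.

-232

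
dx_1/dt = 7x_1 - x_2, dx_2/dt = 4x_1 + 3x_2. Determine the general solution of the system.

x_1(t) = -c_1e^(5t) - c_2te^(5t) + c_2e^(5t), x_2(t) = -2c_1e^(5t) - 2c_2te^(5t) + 3c_2e^(5t)

Coefficient matrix A = [[7, -1], [4, 3]].
Characteristic polynomial det(A - λI) = λ^2 - 10λ + 25 = 0.
Single eigenvalue λ = 5 with algebraic multiplicity 2.
Eigenvector v = (-1,-2); generalized eigenvector w with (A-λI)w=v is (1,3).
General solution: e^(5t)[c_1·v + c_2·(t·v + w)].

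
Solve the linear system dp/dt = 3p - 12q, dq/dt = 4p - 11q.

Coefficient matrix A = [[3, -12], [4, -11]].
Characteristic polynomial det(A - λI) = λ^2 + 8λ + 15 = 0.
Eigenvalues λ = -3, -5.
For λ=-3: (A-λI) row 1 is [6, -12], so an eigenvector is (2, 1).
For λ=-5: (A-λI) row 1 is [8, -12], so an eigenvector is (-3, -2).
General solution: K_1e^(-3t)(2,1) + K_2e^(-5t)(-3,-2).

p(t) = 2K_1e^(-3t) - 3K_2e^(-5t), q(t) = K_1e^(-3t) - 2K_2e^(-5t)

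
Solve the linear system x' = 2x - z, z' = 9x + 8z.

Coefficient matrix A = [[2, -1], [9, 8]].
Characteristic polynomial det(A - λI) = λ^2 - 10λ + 25 = 0.
Single eigenvalue λ = 5 with algebraic multiplicity 2.
Eigenvector v = (1,-3); generalized eigenvector w with (A-λI)w=v is (0,-1).
General solution: e^(5t)[C_1·v + C_2·(t·v + w)].

x(t) = C_1e^(5t) + C_2te^(5t), z(t) = -3C_1e^(5t) - 3C_2te^(5t) - C_2e^(5t)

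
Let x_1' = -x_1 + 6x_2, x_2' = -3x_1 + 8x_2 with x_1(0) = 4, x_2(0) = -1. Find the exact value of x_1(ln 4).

A = [[-1,6],[-3,8]]; eigenvalues λ = 5, 2.
Eigenvectors: (1,1) for λ=5, (-2,-1) for λ=2.
From the initial condition, c_1 = -6, c_2 = -5.
x_1(ln 4) = (-6)(4^5)(1) + (-5)(4^2)(-2) = -5984.

-5984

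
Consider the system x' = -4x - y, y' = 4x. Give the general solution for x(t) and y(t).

Coefficient matrix A = [[-4, -1], [4, 0]].
Characteristic polynomial det(A - λI) = λ^2 + 4λ + 4 = 0.
Single eigenvalue λ = -2 with algebraic multiplicity 2.
Eigenvector v = (1,-2); generalized eigenvector w with (A-λI)w=v is (0,-1).
General solution: e^(-2t)[C_1·v + C_2·(t·v + w)].

x(t) = C_1e^(-2t) + C_2te^(-2t), y(t) = -2C_1e^(-2t) - 2C_2te^(-2t) - C_2e^(-2t)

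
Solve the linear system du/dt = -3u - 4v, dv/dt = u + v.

Coefficient matrix A = [[-3, -4], [1, 1]].
Characteristic polynomial det(A - λI) = λ^2 + 2λ + 1 = 0.
Single eigenvalue λ = -1 with algebraic multiplicity 2.
Eigenvector v = (-2,1); generalized eigenvector w with (A-λI)w=v is (-3,2).
General solution: e^(-t)[K_1·v + K_2·(t·v + w)].

u(t) = -2K_1e^(-t) - 2K_2te^(-t) - 3K_2e^(-t), v(t) = K_1e^(-t) + K_2te^(-t) + 2K_2e^(-t)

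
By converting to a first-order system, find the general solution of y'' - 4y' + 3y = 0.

Let x_1 = y, x_2 = y'. Then x_1' = x_2 and x_2' = -3x_1 + 4x_2.
A = [[0,1],[-3,4]]; det(A-λI) = λ^2 - 4λ + 3.
Eigenvalues λ = 1, 3 with eigenvectors (1,1), (1,3).

y(t) = c_1e^(t) + c_2e^(3t)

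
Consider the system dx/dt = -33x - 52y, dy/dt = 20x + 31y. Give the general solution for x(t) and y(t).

Coefficient matrix A = [[-33, -52], [20, 31]].
Characteristic polynomial det(A - λI) = λ^2 + 2λ + 17 = 0.
Eigenvalues λ = -1 ± 4i (complex conjugate pair).
For λ=-1+4i: an eigenvector is (-3,2) - i(-2,1) = (-3 + 2i, 2 - i).
A real fundamental pair from Re and Im of e^((-1+4i)t)v: X_1 = e^(-t)(cos(4t)·(-3,2) + sin(4t)·(-2,1)), X_2 = e^(-t)(sin(4t)·(-3,2) - cos(4t)·(-2,1)).
General solution: K_1X_1 + K_2X_2.

x(t) = -2K_1e^(-t)sin(4t) - 3K_1e^(-t)cos(4t) - 3K_2e^(-t)sin(4t) + 2K_2e^(-t)cos(4t), y(t) = K_1e^(-t)sin(4t) + 2K_1e^(-t)cos(4t) + 2K_2e^(-t)sin(4t) - K_2e^(-t)cos(4t)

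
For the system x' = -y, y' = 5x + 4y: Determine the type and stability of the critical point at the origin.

unstable spiral

A = [[0,-1],[5,4]]; det(A-λI) = λ^2 - 4λ + 5.
λ = 2 ± i: positive real part.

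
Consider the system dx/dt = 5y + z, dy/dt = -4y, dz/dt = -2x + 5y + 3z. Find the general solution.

x(t) = -c_1e^(-4t) - c_2e^(2t) + c_3e^(t), y(t) = c_1e^(-4t), z(t) = -c_1e^(-4t) - 2c_2e^(2t) + c_3e^(t)

Coefficient matrix A = [[0, 5, 1], [0, -4, 0], [-2, 5, 3]].
det(A - λI) = 0 gives eigenvalues λ = -4, 2, 1.
For λ=-4: eigenvector (-1,1,-1).
For λ=2: eigenvector (-1,0,-2).
For λ=1: eigenvector (1,0,1).
General solution: c_1e^(-4t)(-1,1,-1) + c_2e^(2t)(-1,0,-2) + c_3e^(t)(1,0,1).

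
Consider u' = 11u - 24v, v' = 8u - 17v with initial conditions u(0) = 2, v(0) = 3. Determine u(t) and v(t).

Coefficient matrix A = [[11, -24], [8, -17]].
Characteristic polynomial det(A - λI) = λ^2 + 6λ + 5 = 0.
Eigenvalues λ = -5, -1.
For λ=-5: (A-λI) row 1 is [16, -24], so an eigenvector is (3, 2).
For λ=-1: (A-λI) row 1 is [12, -24], so an eigenvector is (2, 1).
General solution: C_1e^(-5t)(3,2) + C_2e^(-t)(2,1).
Applying u(0)=2, v(0)=3 gives C_1=4, C_2=-5.

u(t) = -10e^(-t) + 12e^(-5t), v(t) = -5e^(-t) + 8e^(-5t)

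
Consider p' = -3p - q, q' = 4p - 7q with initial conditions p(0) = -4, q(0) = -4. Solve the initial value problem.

p(t) = -4te^(-5t) - 4e^(-5t), q(t) = -8te^(-5t) - 4e^(-5t)

Coefficient matrix A = [[-3, -1], [4, -7]].
Characteristic polynomial det(A - λI) = λ^2 + 10λ + 25 = 0.
Single eigenvalue λ = -5 with algebraic multiplicity 2.
Eigenvector v = (1,2); generalized eigenvector w with (A-λI)w=v is (0,-1).
General solution: e^(-5t)[K_1·v + K_2·(t·v + w)].
Applying p(0)=-4, q(0)=-4 gives K_1=-4, K_2=-4.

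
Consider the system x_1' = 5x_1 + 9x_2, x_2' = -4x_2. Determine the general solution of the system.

Coefficient matrix A = [[5, 9], [0, -4]].
Characteristic polynomial det(A - λI) = λ^2 - λ - 20 = 0.
Eigenvalues λ = 5, -4.
For λ=5: (A-λI) row 1 is [0, 9], so an eigenvector is (1, 0).
For λ=-4: (A-λI) row 1 is [9, 9], so an eigenvector is (-1, 1).
General solution: c_1e^(5t)(1,0) + c_2e^(-4t)(-1,1).

x_1(t) = c_1e^(5t) - c_2e^(-4t), x_2(t) = c_2e^(-4t)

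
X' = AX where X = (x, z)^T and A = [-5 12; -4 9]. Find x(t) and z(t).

x(t) = 3C_1e^(3t) - 2C_2e^(t), z(t) = 2C_1e^(3t) - C_2e^(t)

Coefficient matrix A = [[-5, 12], [-4, 9]].
Characteristic polynomial det(A - λI) = λ^2 - 4λ + 3 = 0.
Eigenvalues λ = 3, 1.
For λ=3: (A-λI) row 1 is [-8, 12], so an eigenvector is (3, 2).
For λ=1: (A-λI) row 1 is [-6, 12], so an eigenvector is (-2, -1).
General solution: C_1e^(3t)(3,2) + C_2e^(t)(-2,-1).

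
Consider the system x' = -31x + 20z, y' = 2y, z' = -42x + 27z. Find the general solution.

Coefficient matrix A = [[-31, 0, 20], [0, 2, 0], [-42, 0, 27]].
det(A - λI) = 0 gives eigenvalues λ = -3, 2, -1.
For λ=-3: eigenvector (5,0,7).
For λ=2: eigenvector (0,1,0).
For λ=-1: eigenvector (2,0,3).
General solution: K_1e^(-3t)(5,0,7) + K_2e^(2t)(0,1,0) + K_3e^(-t)(2,0,3).

x(t) = 5K_1e^(-3t) + 2K_3e^(-t), y(t) = K_2e^(2t), z(t) = 7K_1e^(-3t) + 3K_3e^(-t)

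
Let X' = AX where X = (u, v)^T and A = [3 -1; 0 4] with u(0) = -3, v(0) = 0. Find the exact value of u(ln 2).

A = [[3,-1],[0,4]]; eigenvalues λ = 4, 3.
Eigenvectors: (-1,1) for λ=4, (-1,0) for λ=3.
From the initial condition, c_1 = 0, c_2 = 3.
u(ln 2) = (0)(2^4)(-1) + (3)(2^3)(-1) = -24.

-24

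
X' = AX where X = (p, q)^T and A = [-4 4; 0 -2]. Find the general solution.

p(t) = 2c_1e^(-2t) + c_2e^(-4t), q(t) = c_1e^(-2t)

Coefficient matrix A = [[-4, 4], [0, -2]].
Characteristic polynomial det(A - λI) = λ^2 + 6λ + 8 = 0.
Eigenvalues λ = -2, -4.
For λ=-2: (A-λI) row 1 is [-2, 4], so an eigenvector is (2, 1).
For λ=-4: (A-λI) row 1 is [0, 4], so an eigenvector is (1, 0).
General solution: c_1e^(-2t)(2,1) + c_2e^(-4t)(1,0).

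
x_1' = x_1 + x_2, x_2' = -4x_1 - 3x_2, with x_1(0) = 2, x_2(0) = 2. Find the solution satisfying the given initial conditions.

x_1(t) = 6te^(-t) + 2e^(-t), x_2(t) = -12te^(-t) + 2e^(-t)

Coefficient matrix A = [[1, 1], [-4, -3]].
Characteristic polynomial det(A - λI) = λ^2 + 2λ + 1 = 0.
Single eigenvalue λ = -1 with algebraic multiplicity 2.
Eigenvector v = (-1,2); generalized eigenvector w with (A-λI)w=v is (-2,3).
General solution: e^(-t)[c_1·v + c_2·(t·v + w)].
Applying x_1(0)=2, x_2(0)=2 gives c_1=10, c_2=-6.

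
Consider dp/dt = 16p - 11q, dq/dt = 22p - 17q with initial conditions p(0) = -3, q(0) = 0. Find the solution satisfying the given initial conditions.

p(t) = -6e^(5t) + 3e^(-6t), q(t) = -6e^(5t) + 6e^(-6t)

Coefficient matrix A = [[16, -11], [22, -17]].
Characteristic polynomial det(A - λI) = λ^2 + λ - 30 = 0.
Eigenvalues λ = 5, -6.
For λ=5: (A-λI) row 1 is [11, -11], so an eigenvector is (1, 1).
For λ=-6: (A-λI) row 1 is [22, -11], so an eigenvector is (-1, -2).
General solution: K_1e^(5t)(1,1) + K_2e^(-6t)(-1,-2).
Applying p(0)=-3, q(0)=0 gives K_1=-6, K_2=-3.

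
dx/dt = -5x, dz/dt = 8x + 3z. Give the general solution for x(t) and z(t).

Coefficient matrix A = [[-5, 0], [8, 3]].
Characteristic polynomial det(A - λI) = λ^2 + 2λ - 15 = 0.
Eigenvalues λ = 3, -5.
For λ=3: (A-λI) row 1 is [-8, 0], so an eigenvector is (0, 1).
For λ=-5: (A-λI) row 2 is [8, 8], so an eigenvector is (-1, 1).
General solution: K_1e^(3t)(0,1) + K_2e^(-5t)(-1,1).

x(t) = -K_2e^(-5t), z(t) = K_1e^(3t) + K_2e^(-5t)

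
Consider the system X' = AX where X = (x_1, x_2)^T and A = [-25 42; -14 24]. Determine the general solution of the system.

Coefficient matrix A = [[-25, 42], [-14, 24]].
Characteristic polynomial det(A - λI) = λ^2 + λ - 12 = 0.
Eigenvalues λ = -4, 3.
For λ=-4: (A-λI) row 1 is [-21, 42], so an eigenvector is (-2, -1).
For λ=3: (A-λI) row 1 is [-28, 42], so an eigenvector is (-3, -2).
General solution: c_1e^(-4t)(-2,-1) + c_2e^(3t)(-3,-2).

x_1(t) = -2c_1e^(-4t) - 3c_2e^(3t), x_2(t) = -c_1e^(-4t) - 2c_2e^(3t)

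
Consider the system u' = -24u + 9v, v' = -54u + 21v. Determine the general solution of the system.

Coefficient matrix A = [[-24, 9], [-54, 21]].
Characteristic polynomial det(A - λI) = λ^2 + 3λ - 18 = 0.
Eigenvalues λ = -6, 3.
For λ=-6: (A-λI) row 1 is [-18, 9], so an eigenvector is (1, 2).
For λ=3: (A-λI) row 1 is [-27, 9], so an eigenvector is (-1, -3).
General solution: K_1e^(-6t)(1,2) + K_2e^(3t)(-1,-3).

u(t) = K_1e^(-6t) - K_2e^(3t), v(t) = 2K_1e^(-6t) - 3K_2e^(3t)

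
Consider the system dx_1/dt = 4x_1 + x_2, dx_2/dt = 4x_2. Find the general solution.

Coefficient matrix A = [[4, 1], [0, 4]].
Characteristic polynomial det(A - λI) = λ^2 - 8λ + 16 = 0.
Single eigenvalue λ = 4 with algebraic multiplicity 2.
Eigenvector v = (1,0); generalized eigenvector w with (A-λI)w=v is (3,1).
General solution: e^(4t)[K_1·v + K_2·(t·v + w)].

x_1(t) = K_1e^(4t) + K_2te^(4t) + 3K_2e^(4t), x_2(t) = K_2e^(4t)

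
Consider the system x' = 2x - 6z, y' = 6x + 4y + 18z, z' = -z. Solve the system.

Coefficient matrix A = [[2, 0, -6], [6, 4, 18], [0, 0, -1]].
det(A - λI) = 0 gives eigenvalues λ = 4, 2, -1.
For λ=4: eigenvector (0,1,0).
For λ=2: eigenvector (1,-3,0).
For λ=-1: eigenvector (2,-6,1).
General solution: c_1e^(4t)(0,1,0) + c_2e^(2t)(1,-3,0) + c_3e^(-t)(2,-6,1).

x(t) = c_2e^(2t) + 2c_3e^(-t), y(t) = c_1e^(4t) - 3c_2e^(2t) - 6c_3e^(-t), z(t) = c_3e^(-t)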